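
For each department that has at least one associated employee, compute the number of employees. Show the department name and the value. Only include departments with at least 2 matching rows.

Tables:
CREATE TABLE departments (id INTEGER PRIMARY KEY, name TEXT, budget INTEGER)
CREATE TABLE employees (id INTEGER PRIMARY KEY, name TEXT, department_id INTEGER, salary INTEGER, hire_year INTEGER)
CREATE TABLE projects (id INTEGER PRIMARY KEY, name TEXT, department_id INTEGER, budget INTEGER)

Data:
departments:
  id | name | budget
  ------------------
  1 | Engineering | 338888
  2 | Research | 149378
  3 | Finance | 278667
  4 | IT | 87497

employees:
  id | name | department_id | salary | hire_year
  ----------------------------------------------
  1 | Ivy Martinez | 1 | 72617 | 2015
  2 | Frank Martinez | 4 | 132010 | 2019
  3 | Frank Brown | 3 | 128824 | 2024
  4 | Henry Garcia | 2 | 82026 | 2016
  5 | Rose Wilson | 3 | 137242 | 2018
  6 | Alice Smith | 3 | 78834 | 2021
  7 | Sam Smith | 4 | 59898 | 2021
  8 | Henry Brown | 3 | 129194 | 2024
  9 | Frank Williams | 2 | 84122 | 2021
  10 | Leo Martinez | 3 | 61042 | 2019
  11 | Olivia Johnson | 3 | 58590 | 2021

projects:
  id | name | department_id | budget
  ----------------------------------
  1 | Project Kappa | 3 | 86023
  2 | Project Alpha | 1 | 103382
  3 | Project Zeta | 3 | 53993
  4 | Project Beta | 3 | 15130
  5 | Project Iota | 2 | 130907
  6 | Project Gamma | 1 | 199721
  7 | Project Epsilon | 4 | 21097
SELECT p.name, COUNT(*) AS n FROM employees c JOIN departments p ON c.department_id = p.id GROUP BY p.id, p.name HAVING COUNT(*) >= 2

Execution result:
name | n
Research | 2
Finance | 6
IT | 2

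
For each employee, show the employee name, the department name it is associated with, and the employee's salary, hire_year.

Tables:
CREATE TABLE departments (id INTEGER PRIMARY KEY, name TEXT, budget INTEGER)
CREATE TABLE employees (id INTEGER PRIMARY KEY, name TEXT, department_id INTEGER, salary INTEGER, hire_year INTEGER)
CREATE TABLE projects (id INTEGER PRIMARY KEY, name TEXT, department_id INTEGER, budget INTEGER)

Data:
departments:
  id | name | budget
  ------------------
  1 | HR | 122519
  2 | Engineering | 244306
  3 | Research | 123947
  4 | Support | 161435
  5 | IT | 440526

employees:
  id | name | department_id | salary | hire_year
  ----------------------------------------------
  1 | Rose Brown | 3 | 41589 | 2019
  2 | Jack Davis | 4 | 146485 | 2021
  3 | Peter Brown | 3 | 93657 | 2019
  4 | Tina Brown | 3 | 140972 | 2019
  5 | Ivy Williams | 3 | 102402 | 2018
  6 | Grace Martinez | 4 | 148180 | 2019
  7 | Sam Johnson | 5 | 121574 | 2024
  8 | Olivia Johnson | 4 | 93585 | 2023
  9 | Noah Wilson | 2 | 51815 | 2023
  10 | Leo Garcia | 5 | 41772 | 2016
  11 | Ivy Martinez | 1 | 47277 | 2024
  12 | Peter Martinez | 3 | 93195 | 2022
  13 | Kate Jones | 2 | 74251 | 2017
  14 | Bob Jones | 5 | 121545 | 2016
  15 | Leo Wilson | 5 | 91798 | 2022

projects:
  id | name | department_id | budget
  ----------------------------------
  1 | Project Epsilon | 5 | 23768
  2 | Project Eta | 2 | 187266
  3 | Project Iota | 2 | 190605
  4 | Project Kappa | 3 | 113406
SELECT c.name, p.name AS department, c.salary, c.hire_year FROM employees c JOIN departments p ON c.department_id = p.id

Execution result:
name | department | salary | hire_year
Rose Brown | Research | 41589 | 2019
Jack Davis | Support | 146485 | 2021
Peter Brown | Research | 93657 | 2019
Tina Brown | Research | 140972 | 2019
Ivy Williams | Research | 102402 | 2018
Grace Martinez | Support | 148180 | 2019
Sam Johnson | IT | 121574 | 2024
Olivia Johnson | Support | 93585 | 2023
Noah Wilson | Engineering | 51815 | 2023
Leo Garcia | IT | 41772 | 2016
Ivy Martinez | HR | 47277 | 2024
Peter Martinez | Research | 93195 | 2022
Kate Jones | Engineering | 74251 | 2017
Bob Jones | IT | 121545 | 2016
Leo Wilson | IT | 91798 | 2022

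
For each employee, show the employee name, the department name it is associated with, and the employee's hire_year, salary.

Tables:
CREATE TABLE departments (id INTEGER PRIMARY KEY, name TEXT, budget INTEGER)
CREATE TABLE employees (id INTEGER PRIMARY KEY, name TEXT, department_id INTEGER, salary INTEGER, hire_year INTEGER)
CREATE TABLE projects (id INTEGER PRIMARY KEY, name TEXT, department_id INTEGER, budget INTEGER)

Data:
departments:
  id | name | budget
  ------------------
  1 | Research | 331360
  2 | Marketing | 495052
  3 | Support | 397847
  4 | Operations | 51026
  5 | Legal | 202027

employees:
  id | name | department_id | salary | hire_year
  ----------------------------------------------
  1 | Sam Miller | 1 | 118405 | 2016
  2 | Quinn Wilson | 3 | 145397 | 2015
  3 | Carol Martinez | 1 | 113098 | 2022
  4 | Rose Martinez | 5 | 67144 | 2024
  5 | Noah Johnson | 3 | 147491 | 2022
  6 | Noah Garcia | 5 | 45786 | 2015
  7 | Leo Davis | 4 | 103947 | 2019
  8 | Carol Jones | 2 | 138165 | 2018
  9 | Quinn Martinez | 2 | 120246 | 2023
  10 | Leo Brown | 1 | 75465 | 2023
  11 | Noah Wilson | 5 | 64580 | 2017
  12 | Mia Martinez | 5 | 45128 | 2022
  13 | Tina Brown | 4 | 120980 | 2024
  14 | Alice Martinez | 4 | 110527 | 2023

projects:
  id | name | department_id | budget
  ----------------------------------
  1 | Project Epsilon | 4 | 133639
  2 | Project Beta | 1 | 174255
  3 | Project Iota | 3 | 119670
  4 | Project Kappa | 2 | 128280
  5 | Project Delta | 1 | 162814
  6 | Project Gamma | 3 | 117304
SELECT c.name, p.name AS department, c.hire_year, c.salary FROM employees c JOIN departments p ON c.department_id = p.id

Execution result:
name | department | hire_year | salary
Sam Miller | Research | 2016 | 118405
Quinn Wilson | Support | 2015 | 145397
Carol Martinez | Research | 2022 | 113098
Rose Martinez | Legal | 2024 | 67144
Noah Johnson | Support | 2022 | 147491
Noah Garcia | Legal | 2015 | 45786
Leo Davis | Operations | 2019 | 103947
Carol Jones | Marketing | 2018 | 138165
Quinn Martinez | Marketing | 2023 | 120246
Leo Brown | Research | 2023 | 75465
Noah Wilson | Legal | 2017 | 64580
Mia Martinez | Legal | 2022 | 45128
Tina Brown | Operations | 2024 | 120980
Alice Martinez | Operations | 2023 | 110527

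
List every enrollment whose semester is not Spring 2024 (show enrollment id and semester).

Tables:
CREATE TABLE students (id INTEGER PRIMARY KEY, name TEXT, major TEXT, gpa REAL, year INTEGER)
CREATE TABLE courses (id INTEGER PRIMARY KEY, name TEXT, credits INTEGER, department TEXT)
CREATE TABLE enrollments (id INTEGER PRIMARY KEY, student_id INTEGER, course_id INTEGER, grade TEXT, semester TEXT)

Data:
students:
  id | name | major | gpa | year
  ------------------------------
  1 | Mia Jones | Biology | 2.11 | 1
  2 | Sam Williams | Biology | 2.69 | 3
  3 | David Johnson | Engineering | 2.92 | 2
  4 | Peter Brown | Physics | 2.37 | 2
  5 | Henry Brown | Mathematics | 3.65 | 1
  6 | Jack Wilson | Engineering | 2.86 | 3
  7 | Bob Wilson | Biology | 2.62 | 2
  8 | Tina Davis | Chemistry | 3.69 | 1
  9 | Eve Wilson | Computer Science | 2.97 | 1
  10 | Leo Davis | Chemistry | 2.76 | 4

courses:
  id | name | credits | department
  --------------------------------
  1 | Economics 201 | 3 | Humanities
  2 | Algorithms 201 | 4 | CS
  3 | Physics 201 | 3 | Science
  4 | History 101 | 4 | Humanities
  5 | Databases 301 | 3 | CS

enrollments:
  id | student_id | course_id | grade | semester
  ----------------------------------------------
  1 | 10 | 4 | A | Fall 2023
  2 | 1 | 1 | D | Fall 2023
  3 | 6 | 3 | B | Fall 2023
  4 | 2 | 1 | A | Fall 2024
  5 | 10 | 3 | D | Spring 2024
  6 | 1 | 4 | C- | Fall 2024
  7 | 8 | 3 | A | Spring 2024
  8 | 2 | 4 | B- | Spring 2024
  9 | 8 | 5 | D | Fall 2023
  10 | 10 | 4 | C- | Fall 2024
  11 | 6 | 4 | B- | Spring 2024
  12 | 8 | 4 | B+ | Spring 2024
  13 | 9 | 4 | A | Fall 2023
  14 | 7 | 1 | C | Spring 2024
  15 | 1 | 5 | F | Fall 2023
SELECT id, semester FROM enrollments WHERE semester <> 'Spring 2024'

Execution result:
id | semester
1 | Fall 2023
2 | Fall 2023
3 | Fall 2023
4 | Fall 2024
6 | Fall 2024
9 | Fall 2023
10 | Fall 2024
13 | Fall 2023
15 | Fall 2023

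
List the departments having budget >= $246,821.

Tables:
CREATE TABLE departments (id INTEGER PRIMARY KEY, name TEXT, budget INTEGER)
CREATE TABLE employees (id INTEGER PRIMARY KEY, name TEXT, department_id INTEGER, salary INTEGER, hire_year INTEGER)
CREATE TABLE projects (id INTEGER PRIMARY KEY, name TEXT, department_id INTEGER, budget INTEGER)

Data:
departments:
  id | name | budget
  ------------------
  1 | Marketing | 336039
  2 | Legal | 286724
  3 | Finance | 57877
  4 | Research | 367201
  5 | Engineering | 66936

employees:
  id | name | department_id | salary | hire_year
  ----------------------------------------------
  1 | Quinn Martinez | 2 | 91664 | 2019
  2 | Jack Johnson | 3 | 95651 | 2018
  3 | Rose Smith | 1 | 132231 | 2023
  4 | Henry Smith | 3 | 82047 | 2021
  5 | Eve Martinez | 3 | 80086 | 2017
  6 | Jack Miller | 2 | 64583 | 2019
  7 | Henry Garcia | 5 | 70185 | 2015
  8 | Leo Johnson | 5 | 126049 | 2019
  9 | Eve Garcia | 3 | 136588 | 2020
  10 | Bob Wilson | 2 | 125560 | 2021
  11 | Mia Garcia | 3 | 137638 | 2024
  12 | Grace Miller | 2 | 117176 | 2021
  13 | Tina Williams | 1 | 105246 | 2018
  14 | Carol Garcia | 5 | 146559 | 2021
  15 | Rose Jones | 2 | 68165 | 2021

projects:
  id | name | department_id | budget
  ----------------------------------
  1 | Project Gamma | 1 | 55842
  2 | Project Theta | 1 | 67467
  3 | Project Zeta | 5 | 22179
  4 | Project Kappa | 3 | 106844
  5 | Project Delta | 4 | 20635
SELECT name, budget FROM departments WHERE budget >= 246821

Execution result:
name | budget
Marketing | 336039
Legal | 286724
Research | 367201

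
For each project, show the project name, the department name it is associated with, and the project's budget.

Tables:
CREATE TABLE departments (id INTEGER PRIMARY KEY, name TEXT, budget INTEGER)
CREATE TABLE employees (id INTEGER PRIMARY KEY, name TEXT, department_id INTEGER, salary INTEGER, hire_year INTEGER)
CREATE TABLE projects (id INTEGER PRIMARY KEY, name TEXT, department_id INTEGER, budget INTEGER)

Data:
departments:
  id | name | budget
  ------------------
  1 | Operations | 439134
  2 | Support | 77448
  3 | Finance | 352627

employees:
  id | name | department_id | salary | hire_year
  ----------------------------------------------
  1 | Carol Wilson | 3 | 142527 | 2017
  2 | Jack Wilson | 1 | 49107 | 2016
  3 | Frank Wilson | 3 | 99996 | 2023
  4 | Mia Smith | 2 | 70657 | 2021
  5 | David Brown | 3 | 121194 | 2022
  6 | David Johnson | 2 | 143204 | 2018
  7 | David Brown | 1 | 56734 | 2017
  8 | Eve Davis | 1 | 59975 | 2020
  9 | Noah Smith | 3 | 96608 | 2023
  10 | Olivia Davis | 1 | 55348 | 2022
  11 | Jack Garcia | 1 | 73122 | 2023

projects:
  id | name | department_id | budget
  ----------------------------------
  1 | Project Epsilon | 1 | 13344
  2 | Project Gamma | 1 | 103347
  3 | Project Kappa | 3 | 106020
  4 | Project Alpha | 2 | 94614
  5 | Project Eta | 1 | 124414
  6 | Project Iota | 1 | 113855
SELECT c.name, p.name AS department, c.budget FROM projects c JOIN departments p ON c.department_id = p.id

Execution result:
name | department | budget
Project Epsilon | Operations | 13344
Project Gamma | Operations | 103347
Project Kappa | Finance | 106020
Project Alpha | Support | 94614
Project Eta | Operations | 124414
Project Iota | Operations | 113855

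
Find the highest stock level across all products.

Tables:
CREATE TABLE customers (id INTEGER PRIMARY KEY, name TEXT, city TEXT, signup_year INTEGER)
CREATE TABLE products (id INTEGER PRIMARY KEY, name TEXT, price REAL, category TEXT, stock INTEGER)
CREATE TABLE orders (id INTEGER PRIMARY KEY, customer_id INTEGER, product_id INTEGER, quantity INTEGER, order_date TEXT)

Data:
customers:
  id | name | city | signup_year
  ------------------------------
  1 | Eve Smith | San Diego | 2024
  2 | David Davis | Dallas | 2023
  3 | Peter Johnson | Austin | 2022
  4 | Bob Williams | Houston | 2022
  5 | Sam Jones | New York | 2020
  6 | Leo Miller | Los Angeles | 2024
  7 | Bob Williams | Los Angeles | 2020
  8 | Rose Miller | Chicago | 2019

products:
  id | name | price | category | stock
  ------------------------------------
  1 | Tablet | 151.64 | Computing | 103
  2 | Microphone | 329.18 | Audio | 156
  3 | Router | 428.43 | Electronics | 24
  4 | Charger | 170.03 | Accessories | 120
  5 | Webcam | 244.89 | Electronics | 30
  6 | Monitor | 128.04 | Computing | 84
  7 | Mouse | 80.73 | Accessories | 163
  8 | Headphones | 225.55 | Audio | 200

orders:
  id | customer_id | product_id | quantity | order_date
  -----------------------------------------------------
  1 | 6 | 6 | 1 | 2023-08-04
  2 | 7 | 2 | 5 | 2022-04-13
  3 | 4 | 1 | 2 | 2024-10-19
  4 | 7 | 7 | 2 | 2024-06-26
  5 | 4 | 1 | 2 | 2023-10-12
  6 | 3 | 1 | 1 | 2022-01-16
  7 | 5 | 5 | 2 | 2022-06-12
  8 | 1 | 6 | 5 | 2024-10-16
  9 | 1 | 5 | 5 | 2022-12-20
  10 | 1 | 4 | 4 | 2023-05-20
SELECT MAX(stock) FROM products

Execution result:
200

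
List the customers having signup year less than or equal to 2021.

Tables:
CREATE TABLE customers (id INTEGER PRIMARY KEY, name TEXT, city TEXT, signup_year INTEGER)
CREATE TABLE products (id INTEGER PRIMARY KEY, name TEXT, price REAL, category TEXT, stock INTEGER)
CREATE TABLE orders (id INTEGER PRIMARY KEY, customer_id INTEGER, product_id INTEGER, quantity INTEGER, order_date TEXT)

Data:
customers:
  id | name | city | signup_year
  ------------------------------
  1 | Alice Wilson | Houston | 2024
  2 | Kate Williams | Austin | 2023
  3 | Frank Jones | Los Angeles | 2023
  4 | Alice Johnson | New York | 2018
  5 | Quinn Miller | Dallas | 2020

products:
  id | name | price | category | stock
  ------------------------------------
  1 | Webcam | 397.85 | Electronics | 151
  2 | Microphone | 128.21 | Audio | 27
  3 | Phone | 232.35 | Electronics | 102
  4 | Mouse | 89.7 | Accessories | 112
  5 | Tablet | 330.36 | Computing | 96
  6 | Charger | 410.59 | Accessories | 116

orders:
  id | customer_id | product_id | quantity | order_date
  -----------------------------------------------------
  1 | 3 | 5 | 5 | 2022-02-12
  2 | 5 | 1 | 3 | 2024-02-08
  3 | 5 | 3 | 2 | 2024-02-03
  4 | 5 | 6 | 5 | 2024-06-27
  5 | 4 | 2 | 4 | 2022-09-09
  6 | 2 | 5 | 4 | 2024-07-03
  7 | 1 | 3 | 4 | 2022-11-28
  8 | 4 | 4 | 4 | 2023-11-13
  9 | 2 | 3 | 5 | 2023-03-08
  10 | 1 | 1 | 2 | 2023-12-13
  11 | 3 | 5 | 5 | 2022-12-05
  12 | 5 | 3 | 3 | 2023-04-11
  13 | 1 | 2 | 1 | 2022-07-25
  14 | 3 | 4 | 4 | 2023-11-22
SELECT name, signup_year FROM customers WHERE signup_year <= 2021

Execution result:
name | signup_year
Alice Johnson | 2018
Quinn Miller | 2020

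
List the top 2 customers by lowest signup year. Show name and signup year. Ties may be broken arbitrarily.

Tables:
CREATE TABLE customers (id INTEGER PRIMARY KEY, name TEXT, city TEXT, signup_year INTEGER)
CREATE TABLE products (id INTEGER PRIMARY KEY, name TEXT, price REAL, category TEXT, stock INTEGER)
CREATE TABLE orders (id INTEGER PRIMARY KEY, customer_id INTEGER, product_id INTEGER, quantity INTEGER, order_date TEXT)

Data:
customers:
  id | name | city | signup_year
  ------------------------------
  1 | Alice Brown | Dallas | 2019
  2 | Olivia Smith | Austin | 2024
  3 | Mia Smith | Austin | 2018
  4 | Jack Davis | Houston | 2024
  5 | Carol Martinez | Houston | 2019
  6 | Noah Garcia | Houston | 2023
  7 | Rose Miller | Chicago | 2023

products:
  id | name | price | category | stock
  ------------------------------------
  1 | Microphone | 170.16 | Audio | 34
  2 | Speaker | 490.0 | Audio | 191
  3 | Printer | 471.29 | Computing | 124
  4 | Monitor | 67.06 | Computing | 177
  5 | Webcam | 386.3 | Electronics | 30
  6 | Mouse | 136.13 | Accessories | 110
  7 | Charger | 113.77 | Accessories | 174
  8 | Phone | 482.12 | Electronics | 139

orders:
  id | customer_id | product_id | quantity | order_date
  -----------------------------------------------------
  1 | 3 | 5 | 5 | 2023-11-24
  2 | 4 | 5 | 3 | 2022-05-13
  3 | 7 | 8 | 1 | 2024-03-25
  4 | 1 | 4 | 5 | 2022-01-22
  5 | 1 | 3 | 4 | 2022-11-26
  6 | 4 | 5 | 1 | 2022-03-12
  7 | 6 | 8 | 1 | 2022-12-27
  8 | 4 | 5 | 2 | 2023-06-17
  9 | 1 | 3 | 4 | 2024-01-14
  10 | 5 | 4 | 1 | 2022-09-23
SELECT name, signup_year FROM customers ORDER BY signup_year ASC LIMIT 2

Execution result:
name | signup_year
Mia Smith | 2018
Alice Brown | 2019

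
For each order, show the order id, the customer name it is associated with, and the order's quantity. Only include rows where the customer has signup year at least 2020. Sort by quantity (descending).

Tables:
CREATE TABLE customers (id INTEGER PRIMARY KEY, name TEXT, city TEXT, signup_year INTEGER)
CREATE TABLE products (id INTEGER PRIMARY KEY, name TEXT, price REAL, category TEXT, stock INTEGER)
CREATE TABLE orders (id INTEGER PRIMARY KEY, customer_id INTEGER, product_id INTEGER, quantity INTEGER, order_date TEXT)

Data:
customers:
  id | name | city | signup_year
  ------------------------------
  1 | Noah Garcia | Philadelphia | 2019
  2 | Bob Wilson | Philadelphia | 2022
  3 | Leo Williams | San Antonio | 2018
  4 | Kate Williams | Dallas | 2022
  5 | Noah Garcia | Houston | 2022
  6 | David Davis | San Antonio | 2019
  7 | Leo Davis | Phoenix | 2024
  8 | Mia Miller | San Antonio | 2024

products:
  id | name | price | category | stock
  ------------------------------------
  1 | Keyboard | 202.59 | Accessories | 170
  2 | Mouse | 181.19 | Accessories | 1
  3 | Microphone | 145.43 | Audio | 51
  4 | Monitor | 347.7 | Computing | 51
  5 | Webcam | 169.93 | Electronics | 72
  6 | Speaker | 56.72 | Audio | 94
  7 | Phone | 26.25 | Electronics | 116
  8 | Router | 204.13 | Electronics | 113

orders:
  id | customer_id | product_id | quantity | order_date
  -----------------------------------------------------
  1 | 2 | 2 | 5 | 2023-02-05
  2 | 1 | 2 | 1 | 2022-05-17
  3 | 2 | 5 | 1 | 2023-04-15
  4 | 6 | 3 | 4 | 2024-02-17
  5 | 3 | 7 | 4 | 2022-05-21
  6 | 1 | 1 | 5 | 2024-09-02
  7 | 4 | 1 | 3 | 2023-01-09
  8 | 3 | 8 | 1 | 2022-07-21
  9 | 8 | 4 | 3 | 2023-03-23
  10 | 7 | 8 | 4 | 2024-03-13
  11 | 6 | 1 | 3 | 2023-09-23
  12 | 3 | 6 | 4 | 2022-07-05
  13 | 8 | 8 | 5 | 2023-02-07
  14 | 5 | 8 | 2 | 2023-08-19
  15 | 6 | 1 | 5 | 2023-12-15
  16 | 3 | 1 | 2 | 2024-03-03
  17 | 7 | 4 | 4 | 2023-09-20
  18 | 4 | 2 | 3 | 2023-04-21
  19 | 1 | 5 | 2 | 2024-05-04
SELECT c.id, p.name AS customer, c.quantity FROM orders c JOIN customers p ON c.customer_id = p.id WHERE p.signup_year >= 2020 ORDER BY c.quantity DESC

Execution result:
id | customer | quantity
1 | Bob Wilson | 5
13 | Mia Miller | 5
10 | Leo Davis | 4
17 | Leo Davis | 4
7 | Kate Williams | 3
9 | Mia Miller | 3
18 | Kate Williams | 3
14 | Noah Garcia | 2
3 | Bob Wilson | 1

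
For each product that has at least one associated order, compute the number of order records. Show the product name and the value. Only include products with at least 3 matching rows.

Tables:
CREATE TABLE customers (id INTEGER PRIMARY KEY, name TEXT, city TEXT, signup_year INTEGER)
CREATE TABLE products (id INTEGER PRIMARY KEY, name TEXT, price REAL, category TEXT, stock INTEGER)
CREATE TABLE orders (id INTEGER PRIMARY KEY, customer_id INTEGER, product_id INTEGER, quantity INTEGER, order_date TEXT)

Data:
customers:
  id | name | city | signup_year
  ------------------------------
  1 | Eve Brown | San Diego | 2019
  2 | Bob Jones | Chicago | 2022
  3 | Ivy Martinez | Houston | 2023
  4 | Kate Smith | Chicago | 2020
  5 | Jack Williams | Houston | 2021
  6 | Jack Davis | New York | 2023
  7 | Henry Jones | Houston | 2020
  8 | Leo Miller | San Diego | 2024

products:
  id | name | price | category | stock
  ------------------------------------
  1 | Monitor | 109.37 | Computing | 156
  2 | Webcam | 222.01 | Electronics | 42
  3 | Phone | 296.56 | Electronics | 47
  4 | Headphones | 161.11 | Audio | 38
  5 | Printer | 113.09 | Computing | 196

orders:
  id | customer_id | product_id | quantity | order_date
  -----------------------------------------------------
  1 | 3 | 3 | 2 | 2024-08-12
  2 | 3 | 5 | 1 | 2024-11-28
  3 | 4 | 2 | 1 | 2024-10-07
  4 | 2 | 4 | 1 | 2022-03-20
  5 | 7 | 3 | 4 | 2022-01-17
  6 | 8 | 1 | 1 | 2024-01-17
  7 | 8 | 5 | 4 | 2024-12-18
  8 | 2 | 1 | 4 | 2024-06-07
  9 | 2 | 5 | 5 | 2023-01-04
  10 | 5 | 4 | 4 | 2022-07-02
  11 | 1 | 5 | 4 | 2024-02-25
SELECT p.name, COUNT(*) AS n FROM orders c JOIN products p ON c.product_id = p.id GROUP BY p.id, p.name HAVING COUNT(*) >= 3

Execution result:
name | n
Printer | 4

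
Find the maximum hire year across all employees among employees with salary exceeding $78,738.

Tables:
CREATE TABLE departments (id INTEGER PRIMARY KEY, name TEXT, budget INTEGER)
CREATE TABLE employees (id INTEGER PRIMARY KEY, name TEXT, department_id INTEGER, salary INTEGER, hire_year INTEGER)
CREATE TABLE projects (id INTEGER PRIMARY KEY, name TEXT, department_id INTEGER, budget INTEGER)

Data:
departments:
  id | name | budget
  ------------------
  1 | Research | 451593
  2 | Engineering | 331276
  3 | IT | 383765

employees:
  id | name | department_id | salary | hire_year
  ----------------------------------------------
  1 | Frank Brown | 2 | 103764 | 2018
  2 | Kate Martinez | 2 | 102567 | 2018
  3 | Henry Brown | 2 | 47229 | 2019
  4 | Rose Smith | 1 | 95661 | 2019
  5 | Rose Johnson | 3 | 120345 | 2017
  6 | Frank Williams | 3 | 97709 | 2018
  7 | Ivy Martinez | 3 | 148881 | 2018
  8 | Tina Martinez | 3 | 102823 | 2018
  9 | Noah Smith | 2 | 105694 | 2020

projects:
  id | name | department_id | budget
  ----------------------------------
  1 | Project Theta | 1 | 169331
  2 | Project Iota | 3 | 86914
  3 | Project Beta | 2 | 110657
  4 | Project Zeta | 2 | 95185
SELECT MAX(hire_year) FROM employees WHERE salary > 78738

Execution result:
2020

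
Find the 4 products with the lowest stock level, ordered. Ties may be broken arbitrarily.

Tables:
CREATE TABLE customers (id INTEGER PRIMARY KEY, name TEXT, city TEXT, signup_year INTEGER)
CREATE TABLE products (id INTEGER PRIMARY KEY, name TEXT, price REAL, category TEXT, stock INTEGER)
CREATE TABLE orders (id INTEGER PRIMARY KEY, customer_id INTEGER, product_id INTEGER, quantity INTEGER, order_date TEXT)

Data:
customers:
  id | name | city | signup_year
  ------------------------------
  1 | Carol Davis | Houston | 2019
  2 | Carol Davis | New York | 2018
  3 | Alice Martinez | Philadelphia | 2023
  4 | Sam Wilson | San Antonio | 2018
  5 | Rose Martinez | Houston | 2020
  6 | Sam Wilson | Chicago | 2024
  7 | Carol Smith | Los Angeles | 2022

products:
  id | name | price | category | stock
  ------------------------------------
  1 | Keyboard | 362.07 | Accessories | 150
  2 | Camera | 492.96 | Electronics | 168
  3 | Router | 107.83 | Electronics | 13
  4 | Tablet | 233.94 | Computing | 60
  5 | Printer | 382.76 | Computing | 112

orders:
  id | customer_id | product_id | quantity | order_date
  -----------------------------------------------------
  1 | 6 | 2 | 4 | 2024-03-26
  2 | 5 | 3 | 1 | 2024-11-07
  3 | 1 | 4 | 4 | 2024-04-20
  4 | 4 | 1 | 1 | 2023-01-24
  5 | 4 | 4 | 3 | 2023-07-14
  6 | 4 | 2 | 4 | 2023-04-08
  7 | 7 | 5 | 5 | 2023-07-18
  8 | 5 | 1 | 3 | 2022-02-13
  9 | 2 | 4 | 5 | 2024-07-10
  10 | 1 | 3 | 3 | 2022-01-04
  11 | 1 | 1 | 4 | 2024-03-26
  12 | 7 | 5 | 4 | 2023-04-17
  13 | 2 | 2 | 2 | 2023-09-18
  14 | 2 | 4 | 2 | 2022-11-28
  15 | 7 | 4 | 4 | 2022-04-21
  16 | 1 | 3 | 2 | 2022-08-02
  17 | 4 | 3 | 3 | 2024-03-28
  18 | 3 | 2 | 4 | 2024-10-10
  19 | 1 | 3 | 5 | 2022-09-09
SELECT name, stock FROM products ORDER BY stock ASC LIMIT 4

Execution result:
name | stock
Router | 13
Tablet | 60
Printer | 112
Keyboard | 150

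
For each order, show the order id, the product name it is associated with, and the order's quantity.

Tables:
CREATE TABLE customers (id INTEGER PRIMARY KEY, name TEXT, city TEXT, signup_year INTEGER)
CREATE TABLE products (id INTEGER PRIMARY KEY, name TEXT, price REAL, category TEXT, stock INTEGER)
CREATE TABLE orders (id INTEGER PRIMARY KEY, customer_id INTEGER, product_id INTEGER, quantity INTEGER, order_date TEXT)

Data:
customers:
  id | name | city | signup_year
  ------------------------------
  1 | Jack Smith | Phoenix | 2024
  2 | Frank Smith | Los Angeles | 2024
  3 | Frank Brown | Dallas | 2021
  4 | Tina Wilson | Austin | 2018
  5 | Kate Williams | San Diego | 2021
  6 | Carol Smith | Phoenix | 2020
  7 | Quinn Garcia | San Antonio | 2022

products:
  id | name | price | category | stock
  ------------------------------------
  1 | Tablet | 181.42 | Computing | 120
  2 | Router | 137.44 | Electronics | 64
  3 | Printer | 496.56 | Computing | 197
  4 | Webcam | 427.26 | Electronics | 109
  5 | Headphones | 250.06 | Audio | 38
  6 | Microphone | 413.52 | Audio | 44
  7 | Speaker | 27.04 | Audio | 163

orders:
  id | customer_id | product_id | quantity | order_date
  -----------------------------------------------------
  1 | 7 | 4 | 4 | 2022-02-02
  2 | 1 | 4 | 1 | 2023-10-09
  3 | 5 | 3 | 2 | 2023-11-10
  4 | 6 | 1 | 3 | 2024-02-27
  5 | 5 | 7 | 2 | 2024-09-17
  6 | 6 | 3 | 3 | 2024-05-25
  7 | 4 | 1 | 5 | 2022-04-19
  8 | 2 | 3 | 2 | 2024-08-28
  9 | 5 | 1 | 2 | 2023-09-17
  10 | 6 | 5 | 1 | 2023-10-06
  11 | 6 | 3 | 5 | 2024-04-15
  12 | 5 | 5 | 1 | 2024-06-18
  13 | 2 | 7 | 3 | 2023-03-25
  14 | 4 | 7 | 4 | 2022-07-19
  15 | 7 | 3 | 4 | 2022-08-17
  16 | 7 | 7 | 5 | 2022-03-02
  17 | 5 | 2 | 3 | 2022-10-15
SELECT c.id, p.name AS product, c.quantity FROM orders c JOIN products p ON c.product_id = p.id

Execution result:
id | product | quantity
1 | Webcam | 4
2 | Webcam | 1
3 | Printer | 2
4 | Tablet | 3
5 | Speaker | 2
6 | Printer | 3
7 | Tablet | 5
8 | Printer | 2
9 | Tablet | 2
10 | Headphones | 1
11 | Printer | 5
12 | Headphones | 1
13 | Speaker | 3
14 | Speaker | 4
15 | Printer | 4
16 | Speaker | 5
17 | Router | 3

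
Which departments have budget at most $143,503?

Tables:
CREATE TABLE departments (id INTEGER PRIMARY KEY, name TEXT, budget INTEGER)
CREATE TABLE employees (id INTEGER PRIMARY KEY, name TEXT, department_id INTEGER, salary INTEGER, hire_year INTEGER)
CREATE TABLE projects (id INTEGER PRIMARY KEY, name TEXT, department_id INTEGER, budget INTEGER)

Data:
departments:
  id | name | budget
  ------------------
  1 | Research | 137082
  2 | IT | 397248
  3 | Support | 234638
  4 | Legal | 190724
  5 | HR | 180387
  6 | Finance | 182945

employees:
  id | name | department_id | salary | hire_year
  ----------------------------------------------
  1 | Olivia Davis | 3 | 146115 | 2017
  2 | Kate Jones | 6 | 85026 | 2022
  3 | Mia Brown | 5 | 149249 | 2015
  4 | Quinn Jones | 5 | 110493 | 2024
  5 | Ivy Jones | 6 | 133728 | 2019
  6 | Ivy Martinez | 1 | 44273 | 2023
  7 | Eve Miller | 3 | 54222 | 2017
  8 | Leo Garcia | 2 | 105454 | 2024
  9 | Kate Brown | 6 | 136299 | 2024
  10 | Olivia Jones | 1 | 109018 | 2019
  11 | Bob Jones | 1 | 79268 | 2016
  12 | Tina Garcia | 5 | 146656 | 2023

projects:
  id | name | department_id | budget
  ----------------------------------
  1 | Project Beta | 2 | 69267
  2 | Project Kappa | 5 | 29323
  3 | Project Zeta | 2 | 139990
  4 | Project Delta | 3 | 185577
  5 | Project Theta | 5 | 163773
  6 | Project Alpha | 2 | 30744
SELECT name, budget FROM departments WHERE budget <= 143503

Execution result:
name | budget
Research | 137082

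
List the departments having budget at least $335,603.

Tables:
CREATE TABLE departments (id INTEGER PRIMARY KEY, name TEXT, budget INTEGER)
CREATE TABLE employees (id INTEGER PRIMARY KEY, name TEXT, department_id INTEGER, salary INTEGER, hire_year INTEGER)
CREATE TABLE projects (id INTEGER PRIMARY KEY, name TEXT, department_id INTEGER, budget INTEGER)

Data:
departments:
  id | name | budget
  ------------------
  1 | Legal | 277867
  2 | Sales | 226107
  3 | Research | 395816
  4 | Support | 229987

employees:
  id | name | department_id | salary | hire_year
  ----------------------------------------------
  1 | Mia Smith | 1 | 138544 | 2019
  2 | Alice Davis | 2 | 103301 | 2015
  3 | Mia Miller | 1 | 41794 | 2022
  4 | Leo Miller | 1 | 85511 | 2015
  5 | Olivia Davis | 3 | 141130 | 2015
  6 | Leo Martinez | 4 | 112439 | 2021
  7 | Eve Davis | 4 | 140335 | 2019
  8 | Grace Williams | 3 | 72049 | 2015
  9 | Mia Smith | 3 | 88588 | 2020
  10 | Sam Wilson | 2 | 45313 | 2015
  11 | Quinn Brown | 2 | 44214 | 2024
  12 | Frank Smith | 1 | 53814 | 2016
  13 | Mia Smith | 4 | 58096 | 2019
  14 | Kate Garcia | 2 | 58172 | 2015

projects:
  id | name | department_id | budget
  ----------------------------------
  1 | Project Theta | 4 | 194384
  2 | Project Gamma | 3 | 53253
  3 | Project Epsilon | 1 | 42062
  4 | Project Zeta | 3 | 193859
SELECT name, budget FROM departments WHERE budget >= 335603

Execution result:
name | budget
Research | 395816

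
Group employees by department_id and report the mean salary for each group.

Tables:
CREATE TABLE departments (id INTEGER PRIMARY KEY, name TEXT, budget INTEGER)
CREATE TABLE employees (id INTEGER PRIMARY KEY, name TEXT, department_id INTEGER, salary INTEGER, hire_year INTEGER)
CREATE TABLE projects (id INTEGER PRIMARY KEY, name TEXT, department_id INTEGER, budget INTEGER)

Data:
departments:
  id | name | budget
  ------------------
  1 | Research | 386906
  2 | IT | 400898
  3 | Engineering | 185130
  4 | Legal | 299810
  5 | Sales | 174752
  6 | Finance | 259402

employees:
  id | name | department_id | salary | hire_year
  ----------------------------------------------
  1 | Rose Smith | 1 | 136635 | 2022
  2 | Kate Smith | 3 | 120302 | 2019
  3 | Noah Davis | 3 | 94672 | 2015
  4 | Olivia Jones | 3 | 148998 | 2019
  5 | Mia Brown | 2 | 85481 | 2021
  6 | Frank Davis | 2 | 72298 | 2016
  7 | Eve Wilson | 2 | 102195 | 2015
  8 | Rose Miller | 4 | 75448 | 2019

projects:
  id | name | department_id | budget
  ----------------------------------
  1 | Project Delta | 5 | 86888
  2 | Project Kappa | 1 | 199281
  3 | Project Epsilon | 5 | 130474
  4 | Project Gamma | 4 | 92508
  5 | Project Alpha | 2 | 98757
SELECT department_id, AVG(salary) AS avg_salary FROM employees GROUP BY department_id

Execution result:
department_id | avg_salary
1 | 136635.00
2 | 86658.00
3 | 121324.00
4 | 75448.00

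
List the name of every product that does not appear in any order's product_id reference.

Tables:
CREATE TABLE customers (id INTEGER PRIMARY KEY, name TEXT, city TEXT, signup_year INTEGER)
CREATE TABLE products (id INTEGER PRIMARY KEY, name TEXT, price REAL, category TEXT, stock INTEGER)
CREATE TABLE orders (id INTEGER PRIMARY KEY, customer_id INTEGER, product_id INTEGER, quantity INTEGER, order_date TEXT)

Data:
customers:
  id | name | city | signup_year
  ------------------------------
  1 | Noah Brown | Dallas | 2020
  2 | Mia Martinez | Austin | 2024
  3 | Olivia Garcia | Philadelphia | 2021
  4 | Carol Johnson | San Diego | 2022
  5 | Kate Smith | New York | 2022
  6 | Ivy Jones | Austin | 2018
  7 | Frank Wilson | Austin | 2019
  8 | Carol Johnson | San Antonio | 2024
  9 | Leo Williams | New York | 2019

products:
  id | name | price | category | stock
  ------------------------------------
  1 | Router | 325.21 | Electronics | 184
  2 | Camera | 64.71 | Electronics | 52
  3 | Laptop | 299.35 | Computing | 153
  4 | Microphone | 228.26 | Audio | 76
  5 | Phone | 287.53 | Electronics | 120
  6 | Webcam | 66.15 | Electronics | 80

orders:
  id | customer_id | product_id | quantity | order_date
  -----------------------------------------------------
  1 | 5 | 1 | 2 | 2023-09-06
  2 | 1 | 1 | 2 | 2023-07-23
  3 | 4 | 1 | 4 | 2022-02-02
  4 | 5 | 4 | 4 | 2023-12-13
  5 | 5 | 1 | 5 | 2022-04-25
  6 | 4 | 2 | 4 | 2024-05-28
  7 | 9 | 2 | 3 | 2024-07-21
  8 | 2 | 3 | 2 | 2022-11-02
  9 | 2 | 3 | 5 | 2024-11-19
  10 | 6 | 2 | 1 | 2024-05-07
SELECT p.name FROM products p LEFT JOIN orders c ON c.product_id = p.id WHERE c.id IS NULL

Execution result:
name
Phone
Webcam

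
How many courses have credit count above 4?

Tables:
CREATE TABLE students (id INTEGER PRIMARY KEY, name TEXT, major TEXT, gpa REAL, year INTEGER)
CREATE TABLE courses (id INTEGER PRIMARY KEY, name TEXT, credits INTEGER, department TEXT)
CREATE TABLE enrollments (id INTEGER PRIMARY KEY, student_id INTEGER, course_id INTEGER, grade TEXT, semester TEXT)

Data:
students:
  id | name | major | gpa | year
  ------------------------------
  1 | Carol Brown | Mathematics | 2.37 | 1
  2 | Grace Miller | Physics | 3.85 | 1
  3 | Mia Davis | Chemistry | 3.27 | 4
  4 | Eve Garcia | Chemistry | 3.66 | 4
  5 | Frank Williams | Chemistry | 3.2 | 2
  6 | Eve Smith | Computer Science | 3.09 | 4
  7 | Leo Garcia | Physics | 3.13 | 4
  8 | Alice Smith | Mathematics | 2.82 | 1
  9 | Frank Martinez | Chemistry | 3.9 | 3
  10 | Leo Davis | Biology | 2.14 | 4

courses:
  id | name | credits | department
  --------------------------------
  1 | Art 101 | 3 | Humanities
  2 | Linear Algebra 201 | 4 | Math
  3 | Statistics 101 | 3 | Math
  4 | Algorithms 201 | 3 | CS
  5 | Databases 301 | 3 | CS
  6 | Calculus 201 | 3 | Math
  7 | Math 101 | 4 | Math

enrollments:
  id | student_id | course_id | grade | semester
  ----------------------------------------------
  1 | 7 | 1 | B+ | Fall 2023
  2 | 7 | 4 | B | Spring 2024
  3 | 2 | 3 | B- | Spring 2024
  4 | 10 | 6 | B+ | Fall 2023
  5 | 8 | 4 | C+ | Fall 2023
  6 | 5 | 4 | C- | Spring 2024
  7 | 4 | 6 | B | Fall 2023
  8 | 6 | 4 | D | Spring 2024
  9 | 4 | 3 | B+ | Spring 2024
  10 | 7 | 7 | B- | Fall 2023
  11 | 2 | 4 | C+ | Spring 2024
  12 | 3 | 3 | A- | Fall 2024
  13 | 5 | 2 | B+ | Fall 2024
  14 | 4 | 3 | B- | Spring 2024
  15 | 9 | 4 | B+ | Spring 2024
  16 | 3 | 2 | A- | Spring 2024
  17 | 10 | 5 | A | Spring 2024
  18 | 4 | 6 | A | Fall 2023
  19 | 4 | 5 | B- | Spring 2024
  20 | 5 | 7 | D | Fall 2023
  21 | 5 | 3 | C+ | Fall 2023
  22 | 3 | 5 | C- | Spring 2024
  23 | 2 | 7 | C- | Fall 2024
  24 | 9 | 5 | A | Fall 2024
SELECT COUNT(*) FROM courses WHERE credits > 4

Execution result:
0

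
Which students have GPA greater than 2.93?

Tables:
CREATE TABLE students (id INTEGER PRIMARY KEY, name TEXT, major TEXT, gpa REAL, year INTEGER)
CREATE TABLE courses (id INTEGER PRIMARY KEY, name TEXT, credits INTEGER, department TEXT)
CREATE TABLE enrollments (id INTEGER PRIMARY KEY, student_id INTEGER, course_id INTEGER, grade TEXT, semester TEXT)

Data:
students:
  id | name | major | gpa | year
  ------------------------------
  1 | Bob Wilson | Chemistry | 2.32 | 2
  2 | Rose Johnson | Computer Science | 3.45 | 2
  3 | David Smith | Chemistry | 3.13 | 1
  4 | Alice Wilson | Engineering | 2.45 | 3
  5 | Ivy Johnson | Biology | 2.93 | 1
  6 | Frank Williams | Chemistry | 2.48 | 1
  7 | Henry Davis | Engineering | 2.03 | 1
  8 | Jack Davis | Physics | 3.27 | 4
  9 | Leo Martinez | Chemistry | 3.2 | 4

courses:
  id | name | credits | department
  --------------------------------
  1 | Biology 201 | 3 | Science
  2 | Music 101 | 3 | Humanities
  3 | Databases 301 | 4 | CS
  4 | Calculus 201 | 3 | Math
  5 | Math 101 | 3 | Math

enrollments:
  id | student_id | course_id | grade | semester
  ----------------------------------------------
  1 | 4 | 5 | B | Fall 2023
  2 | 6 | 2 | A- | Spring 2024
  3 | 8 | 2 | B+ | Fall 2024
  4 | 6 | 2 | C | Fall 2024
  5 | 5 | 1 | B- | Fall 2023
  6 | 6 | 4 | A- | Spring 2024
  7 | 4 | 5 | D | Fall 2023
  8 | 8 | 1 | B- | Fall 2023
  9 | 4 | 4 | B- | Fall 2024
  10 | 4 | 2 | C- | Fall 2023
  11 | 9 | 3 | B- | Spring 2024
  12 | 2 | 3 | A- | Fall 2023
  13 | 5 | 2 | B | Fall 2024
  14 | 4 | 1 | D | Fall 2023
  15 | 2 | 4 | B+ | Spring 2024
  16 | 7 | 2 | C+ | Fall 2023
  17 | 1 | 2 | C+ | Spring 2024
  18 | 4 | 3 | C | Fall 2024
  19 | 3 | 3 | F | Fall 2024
SELECT name, gpa FROM students WHERE gpa > 2.93

Execution result:
name | gpa
Rose Johnson | 3.45
David Smith | 3.13
Jack Davis | 3.27
Leo Martinez | 3.20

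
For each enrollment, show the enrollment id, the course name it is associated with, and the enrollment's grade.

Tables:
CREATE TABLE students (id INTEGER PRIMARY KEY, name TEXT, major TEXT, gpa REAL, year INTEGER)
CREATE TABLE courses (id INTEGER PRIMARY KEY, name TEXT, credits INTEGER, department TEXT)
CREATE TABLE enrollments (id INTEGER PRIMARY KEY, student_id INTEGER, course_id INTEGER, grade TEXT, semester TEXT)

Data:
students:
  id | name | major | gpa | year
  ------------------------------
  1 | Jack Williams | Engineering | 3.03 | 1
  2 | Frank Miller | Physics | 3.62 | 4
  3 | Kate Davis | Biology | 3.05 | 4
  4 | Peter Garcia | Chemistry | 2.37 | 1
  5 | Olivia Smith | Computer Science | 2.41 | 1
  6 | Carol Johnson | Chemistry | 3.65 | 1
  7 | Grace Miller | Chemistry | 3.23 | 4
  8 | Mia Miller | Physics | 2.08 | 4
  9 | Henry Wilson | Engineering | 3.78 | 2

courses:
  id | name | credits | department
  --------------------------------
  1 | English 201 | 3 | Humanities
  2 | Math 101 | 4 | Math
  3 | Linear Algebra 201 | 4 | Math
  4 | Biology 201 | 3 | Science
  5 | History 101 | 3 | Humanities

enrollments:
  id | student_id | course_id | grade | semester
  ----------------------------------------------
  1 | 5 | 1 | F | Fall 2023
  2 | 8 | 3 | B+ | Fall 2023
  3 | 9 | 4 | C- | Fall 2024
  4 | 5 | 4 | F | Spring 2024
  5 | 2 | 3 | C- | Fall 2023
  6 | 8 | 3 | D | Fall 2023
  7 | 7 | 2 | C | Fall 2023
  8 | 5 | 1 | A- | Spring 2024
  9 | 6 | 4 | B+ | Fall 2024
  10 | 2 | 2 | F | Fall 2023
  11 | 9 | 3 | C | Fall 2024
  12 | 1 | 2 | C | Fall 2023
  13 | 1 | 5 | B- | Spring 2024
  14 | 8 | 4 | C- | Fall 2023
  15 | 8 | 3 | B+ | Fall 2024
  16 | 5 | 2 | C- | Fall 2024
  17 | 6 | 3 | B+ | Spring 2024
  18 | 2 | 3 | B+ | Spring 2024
SELECT c.id, p.name AS course, c.grade FROM enrollments c JOIN courses p ON c.course_id = p.id

Execution result:
id | course | grade
1 | English 201 | F
2 | Linear Algebra 201 | B+
3 | Biology 201 | C-
4 | Biology 201 | F
5 | Linear Algebra 201 | C-
6 | Linear Algebra 201 | D
7 | Math 101 | C
8 | English 201 | A-
9 | Biology 201 | B+
10 | Math 101 | F
11 | Linear Algebra 201 | C
12 | Math 101 | C
13 | History 101 | B-
14 | Biology 201 | C-
15 | Linear Algebra 201 | B+
16 | Math 101 | C-
17 | Linear Algebra 201 | B+
18 | Linear Algebra 201 | B+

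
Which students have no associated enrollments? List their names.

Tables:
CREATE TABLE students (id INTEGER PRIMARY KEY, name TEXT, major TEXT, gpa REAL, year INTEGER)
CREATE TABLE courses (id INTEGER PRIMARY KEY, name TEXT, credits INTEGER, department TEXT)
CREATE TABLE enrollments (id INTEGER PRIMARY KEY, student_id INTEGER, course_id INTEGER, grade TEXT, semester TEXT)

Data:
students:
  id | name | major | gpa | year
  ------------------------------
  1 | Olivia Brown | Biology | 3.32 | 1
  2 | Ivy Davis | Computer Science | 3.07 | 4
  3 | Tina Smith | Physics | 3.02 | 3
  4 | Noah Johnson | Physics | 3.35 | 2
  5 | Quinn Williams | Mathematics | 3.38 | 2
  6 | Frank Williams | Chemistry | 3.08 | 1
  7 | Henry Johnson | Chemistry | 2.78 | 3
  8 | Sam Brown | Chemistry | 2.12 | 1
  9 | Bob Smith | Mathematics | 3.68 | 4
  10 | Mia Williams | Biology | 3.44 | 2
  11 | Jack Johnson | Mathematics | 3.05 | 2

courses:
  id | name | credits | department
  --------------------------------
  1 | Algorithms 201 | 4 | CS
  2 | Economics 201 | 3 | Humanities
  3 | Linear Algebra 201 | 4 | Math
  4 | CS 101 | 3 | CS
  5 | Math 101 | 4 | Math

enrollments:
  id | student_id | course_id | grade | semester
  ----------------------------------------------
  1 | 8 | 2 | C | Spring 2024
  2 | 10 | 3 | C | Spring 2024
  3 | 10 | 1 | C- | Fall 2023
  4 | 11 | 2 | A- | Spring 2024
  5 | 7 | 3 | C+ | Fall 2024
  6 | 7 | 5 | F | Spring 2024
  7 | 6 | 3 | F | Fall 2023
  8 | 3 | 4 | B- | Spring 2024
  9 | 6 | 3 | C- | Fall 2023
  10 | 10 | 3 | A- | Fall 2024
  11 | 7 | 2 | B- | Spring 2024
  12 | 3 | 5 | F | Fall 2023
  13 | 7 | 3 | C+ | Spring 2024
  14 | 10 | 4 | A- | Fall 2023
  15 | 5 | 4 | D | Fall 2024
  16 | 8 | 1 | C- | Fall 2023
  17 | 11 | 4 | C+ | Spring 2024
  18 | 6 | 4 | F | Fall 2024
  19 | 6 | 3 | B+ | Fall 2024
SELECT p.name FROM students p LEFT JOIN enrollments c ON c.student_id = p.id WHERE c.id IS NULL

Execution result:
name
Olivia Brown
Ivy Davis
Noah Johnson
Bob Smith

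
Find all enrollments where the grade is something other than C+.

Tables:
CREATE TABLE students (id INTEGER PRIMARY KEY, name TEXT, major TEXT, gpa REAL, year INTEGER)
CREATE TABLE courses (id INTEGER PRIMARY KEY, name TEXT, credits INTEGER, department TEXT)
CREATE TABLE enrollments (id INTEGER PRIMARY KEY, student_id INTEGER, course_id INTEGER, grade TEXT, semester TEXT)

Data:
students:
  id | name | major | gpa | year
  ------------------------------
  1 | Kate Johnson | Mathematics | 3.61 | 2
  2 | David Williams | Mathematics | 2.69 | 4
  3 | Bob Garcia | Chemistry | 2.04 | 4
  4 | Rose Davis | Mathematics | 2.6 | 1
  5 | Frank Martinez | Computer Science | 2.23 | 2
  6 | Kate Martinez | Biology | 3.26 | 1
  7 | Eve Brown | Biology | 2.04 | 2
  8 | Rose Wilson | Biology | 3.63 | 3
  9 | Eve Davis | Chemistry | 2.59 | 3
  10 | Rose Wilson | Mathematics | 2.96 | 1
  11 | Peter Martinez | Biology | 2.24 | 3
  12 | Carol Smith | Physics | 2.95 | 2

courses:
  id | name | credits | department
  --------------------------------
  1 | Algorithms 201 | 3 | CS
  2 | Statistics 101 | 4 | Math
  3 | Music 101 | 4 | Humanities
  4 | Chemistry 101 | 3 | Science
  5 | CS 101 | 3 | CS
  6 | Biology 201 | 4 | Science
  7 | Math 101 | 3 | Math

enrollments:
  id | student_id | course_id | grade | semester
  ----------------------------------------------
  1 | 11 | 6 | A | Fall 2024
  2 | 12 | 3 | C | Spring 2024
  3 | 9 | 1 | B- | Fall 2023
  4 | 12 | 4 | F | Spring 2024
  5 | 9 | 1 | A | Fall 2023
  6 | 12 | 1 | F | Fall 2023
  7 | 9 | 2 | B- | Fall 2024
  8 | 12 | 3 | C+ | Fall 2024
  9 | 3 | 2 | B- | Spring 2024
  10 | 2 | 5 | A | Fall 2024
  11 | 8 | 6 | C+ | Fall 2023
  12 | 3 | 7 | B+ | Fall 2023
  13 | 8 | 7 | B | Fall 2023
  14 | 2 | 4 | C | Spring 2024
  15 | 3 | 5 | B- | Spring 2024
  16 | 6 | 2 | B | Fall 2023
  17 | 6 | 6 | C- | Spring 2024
SELECT id, grade FROM enrollments WHERE grade <> 'C+'

Execution result:
id | grade
1 | A
2 | C
3 | B-
4 | F
5 | A
6 | F
7 | B-
9 | B-
10 | A
12 | B+
13 | B
14 | C
15 | B-
16 | B
17 | C-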